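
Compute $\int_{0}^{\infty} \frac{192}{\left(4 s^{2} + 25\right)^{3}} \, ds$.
$\frac{18 \pi}{3125}$

Start from the standard arctangent integral
$$J(a) = \int_{0}^{\infty} \frac{3}{a^{2} + s^{2}} \, ds = \frac{3 \pi}{2 a}.$$

Differentiating under the integral sign with respect to $a$,
$$\frac{dJ}{da} = \int_{0}^{\infty} - \frac{6 a}{\left(a^{2} + s^{2}\right)^{2}} \, ds = - \frac{3 \pi}{2 a^{2}},$$
so $\int_{0}^{\infty} \frac{3}{\left(a^{2} + s^{2}\right)^{2}} \, ds = \frac{3 \pi}{4 a^{3}}$.

Repeating — each differentiation of $1/(s^2+a^2)^j$ produces $-2ja/(s^2+a^2)^{j+1}$ — and dividing through by $-2ja$ at each step yields, after $2$ differentiations in total,
$$\int_{0}^{\infty} \frac{3}{\left(a^{2} + s^{2}\right)^{3}} \, ds = \frac{9 \pi}{16 a^{5}}.$$

Setting $a = \frac{5}{2}$:
$$I = \frac{18 \pi}{3125}.$$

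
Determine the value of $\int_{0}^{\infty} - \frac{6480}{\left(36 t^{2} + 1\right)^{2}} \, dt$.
$- 270 \pi$

Begin with the known result
$$J(a) = \int_{0}^{\infty} - \frac{5}{a^{2} + t^{2}} \, dt = - \frac{5 \pi}{2 a}.$$

Differentiating under the integral sign with respect to $a$,
$$\frac{dJ}{da} = \int_{0}^{\infty} \frac{10 a}{\left(a^{2} + t^{2}\right)^{2}} \, dt = \frac{5 \pi}{2 a^{2}},$$
so $\int_{0}^{\infty} - \frac{5}{\left(a^{2} + t^{2}\right)^{2}} \, dt = - \frac{5 \pi}{4 a^{3}}$.

Setting $a = \frac{1}{6}$:
$$I = - 270 \pi.$$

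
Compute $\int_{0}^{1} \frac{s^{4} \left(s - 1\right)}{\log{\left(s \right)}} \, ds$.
$\log{\left(\frac{6}{5} \right)}$

Replace the exponent $5$ by a parameter $a$: let $I(a) = \int_{0}^{1} \frac{- s^{4} + s^{a}}{\log{\left(s \right)}} \, ds$.

Since $\dfrac{\partial}{\partial a}\,s^{a} = s^{a} \ln s$, the $\ln s$ in the denominator cancels and
$$\frac{dI}{da} = \int_{0}^{1} s^{a} \, ds = \left[\frac{s^{a+1}}{a+1}\right]_0^1 = \frac{1}{a + 1}.$$

Integrating with respect to $a$ gives $I(a) = \log{\left(\frac{a}{5} + \frac{1}{5} \right)} + C$.

At $a = 4$ the integrand is identically $0$, so $I(4) = 0$. The closed form gives $0$, hence $C = 0$.

Setting $a = 5$:
$$I = \log{\left(\frac{6}{5} \right)}.$$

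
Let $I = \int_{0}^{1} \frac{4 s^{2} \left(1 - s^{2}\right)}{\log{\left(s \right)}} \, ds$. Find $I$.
$\log{\left(\frac{81}{625} \right)}$

Replace the exponent $4$ by a parameter $a$: let $I(a) = \int_{0}^{1} \frac{4 \left(s^{2} - s^{a}\right)}{\log{\left(s \right)}} \, ds$.

Since $\dfrac{\partial}{\partial a}\,s^{a} = s^{a} \ln s$, the $\ln s$ in the denominator cancels and
$$\frac{dI}{da} = \int_{0}^{1} -4 s^{a} \, ds = -4 \left[\frac{s^{a+1}}{a+1}\right]_0^1 = - \frac{4}{a + 1}.$$

Integrating with respect to $a$ gives $I(a) = \log{\left(\frac{81}{\left(a + 1\right)^{4}} \right)} + C$.

At $a = 2$ the integrand is identically $0$, so $I(2) = 0$. The closed form gives $0$, hence $C = 0$.

Setting $a = 4$:
$$I = \log{\left(\frac{81}{625} \right)}.$$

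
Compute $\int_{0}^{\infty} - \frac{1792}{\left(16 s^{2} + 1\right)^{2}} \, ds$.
$- 112 \pi$

Recall the elementary integral
$$J(a) = \int_{0}^{\infty} - \frac{7}{a^{2} + s^{2}} \, ds = - \frac{7 \pi}{2 a}.$$

Differentiating under the integral sign with respect to $a$,
$$\frac{dJ}{da} = \int_{0}^{\infty} \frac{14 a}{\left(a^{2} + s^{2}\right)^{2}} \, ds = \frac{7 \pi}{2 a^{2}},$$
so $\int_{0}^{\infty} - \frac{7}{\left(a^{2} + s^{2}\right)^{2}} \, ds = - \frac{7 \pi}{4 a^{3}}$.

Setting $a = \frac{1}{4}$:
$$I = - 112 \pi.$$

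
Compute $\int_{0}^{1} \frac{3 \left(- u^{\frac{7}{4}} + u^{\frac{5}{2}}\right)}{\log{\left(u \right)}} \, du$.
$\log{\left(\frac{2744}{1331} \right)}$

Replace the exponent $\frac{5}{2}$ by a parameter $a$: let $I(a) = \int_{0}^{1} \frac{3 \left(- u^{\frac{7}{4}} + u^{a}\right)}{\log{\left(u \right)}} \, du$.

Since $\dfrac{\partial}{\partial a}\,u^{a} = u^{a} \ln u$, the $\ln u$ in the denominator cancels and
$$\frac{dI}{da} = \int_{0}^{1} 3 u^{a} \, du = 3 \left[\frac{u^{a+1}}{a+1}\right]_0^1 = \frac{3}{a + 1}.$$

Integrating with respect to $a$ gives $I(a) = \log{\left(\frac{64 \left(a + 1\right)^{3}}{1331} \right)} + C$.

At $a = \frac{7}{4}$ the integrand is identically $0$, so $I(\frac{7}{4}) = 0$. The closed form gives $0$, hence $C = 0$.

Setting $a = \frac{5}{2}$:
$$I = \log{\left(\frac{2744}{1331} \right)}.$$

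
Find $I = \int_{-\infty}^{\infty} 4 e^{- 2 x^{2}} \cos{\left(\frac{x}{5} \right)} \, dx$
$\frac{2 \sqrt{2} \sqrt{\pi}}{e^{\frac{1}{200}}}$

Treat the cosine frequency as a parameter and define $I(b) = \int_{-\infty}^{\infty} 4 e^{- 2 x^{2}} \cos{\left(b x \right)} \, dx$.

Differentiating under the integral sign,
$$I'(b) = \int_{-\infty}^{\infty} - 4 x e^{- 2 x^{2}} \sin{\left(b x \right)} \, dx.$$

Integrate $\int_{-\infty}^{\infty} x \sin(b x)\, e^{- 2 x^{2}}\, dx$ by parts with $u = \sin(b x)$ and $dv = x\, e^{- 2 x^{2}}\, dx$, giving $v = - \frac{e^{- 2 x^{2}}}{4}$. The boundary term vanishes and
$$\int_{-\infty}^{\infty} x \sin(b x)\, e^{- 2 x^{2}}\, dx = \frac{b}{4} \int_{-\infty}^{\infty} \cos(b x)\, e^{- 2 x^{2}}\, dx,$$
so $I'(b) = - \frac{b}{4}\, I(b)$.

This is a separable first-order ODE; solving with the initial condition $I(0) = \int_{-\infty}^{\infty} 4 e^{- 2 x^{2}}\,dx = 2 \sqrt{2} \sqrt{\pi}$ gives
$$I(b) = 2 \sqrt{2} \sqrt{\pi} e^{- \frac{b^{2}}{8}}.$$

Setting $b = \frac{1}{5}$:
$$I = \frac{2 \sqrt{2} \sqrt{\pi}}{e^{\frac{1}{200}}}.$$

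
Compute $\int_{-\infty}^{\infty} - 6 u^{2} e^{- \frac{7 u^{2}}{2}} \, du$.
$- \frac{6 \sqrt{14} \sqrt{\pi}}{49}$

Consider the simpler parametrised integral
$$J(a) = \int_{-\infty}^{\infty} - 6 e^{- a u^{2}} \, du = - \frac{6 \sqrt{\pi}}{\sqrt{a}}.$$

Differentiating under the integral sign brings down a factor of $(-u^2)$:
$$\frac{dJ}{da} = \int_{-\infty}^{\infty} 6 u^{2} e^{- a u^{2}} \, du = \frac{3 \sqrt{\pi}}{a^{\frac{3}{2}}}.$$

The integral on the left is $-I$, so $I = - \frac{3 \sqrt{\pi}}{a^{\frac{3}{2}}}$.

Setting $a = \frac{7}{2}$:
$$I = - \frac{6 \sqrt{14} \sqrt{\pi}}{49}.$$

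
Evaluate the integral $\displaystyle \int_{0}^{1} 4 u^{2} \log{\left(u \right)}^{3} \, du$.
$- \frac{8}{27}$

Start from the elementary integral
$$J(a) = \int_{0}^{1} 4 u^{a} \, du = \frac{4}{a + 1}.$$

Differentiating under the integral sign brings down a factor of $\ln u$:
$$\frac{dJ}{da} = \int_{0}^{1} 4 u^{a} \log{\left(u \right)} \, du = - \frac{4}{\left(a + 1\right)^{2}}.$$

Repeating $3$ times in total — each differentiation brings down another $\ln u$ — gives
$$\frac{d^{3}J}{da^{3}} = \int_{0}^{1} 4 u^{a} \log{\left(u \right)}^{3} \, du = - \frac{24}{\left(a + 1\right)^{4}},$$
and the integrand here is exactly the target integrand, so $I = - \frac{24}{\left(a + 1\right)^{4}}$.

Setting $a = 2$:
$$I = - \frac{8}{27}.$$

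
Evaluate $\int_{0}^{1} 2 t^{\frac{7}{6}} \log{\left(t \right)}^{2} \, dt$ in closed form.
$\frac{864}{2197}$

Begin with the known integral
$$J(a) = \int_{0}^{1} 2 t^{a} \, dt = \frac{2}{a + 1}.$$

Differentiating under the integral sign brings down a factor of $\ln t$:
$$\frac{dJ}{da} = \int_{0}^{1} 2 t^{a} \log{\left(t \right)} \, dt = - \frac{2}{\left(a + 1\right)^{2}}.$$

Repeating twice in total — each differentiation brings down another $\ln t$ — gives
$$\frac{d^{2}J}{da^{2}} = \int_{0}^{1} 2 t^{a} \log{\left(t \right)}^{2} \, dt = \frac{4}{\left(a + 1\right)^{3}},$$
and the integrand here is exactly the target integrand, so $I = \frac{4}{\left(a + 1\right)^{3}}$.

Setting $a = \frac{7}{6}$:
$$I = \frac{864}{2197}.$$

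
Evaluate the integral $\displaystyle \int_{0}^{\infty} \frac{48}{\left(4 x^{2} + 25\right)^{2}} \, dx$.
$\frac{6 \pi}{125}$

Recall the elementary integral
$$J(a) = \int_{0}^{\infty} \frac{3}{a^{2} + x^{2}} \, dx = \frac{3 \pi}{2 a}.$$

Differentiating under the integral sign with respect to $a$,
$$\frac{dJ}{da} = \int_{0}^{\infty} - \frac{6 a}{\left(a^{2} + x^{2}\right)^{2}} \, dx = - \frac{3 \pi}{2 a^{2}},$$
so $\int_{0}^{\infty} \frac{3}{\left(a^{2} + x^{2}\right)^{2}} \, dx = \frac{3 \pi}{4 a^{3}}$.

Setting $a = \frac{5}{2}$:
$$I = \frac{6 \pi}{125}.$$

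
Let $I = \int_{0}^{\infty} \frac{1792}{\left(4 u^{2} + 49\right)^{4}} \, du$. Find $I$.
$\frac{20 \pi}{117649}$

Recall the elementary integral
$$J(a) = \int_{0}^{\infty} \frac{7}{a^{2} + u^{2}} \, du = \frac{7 \pi}{2 a}.$$

Differentiating under the integral sign with respect to $a$,
$$\frac{dJ}{da} = \int_{0}^{\infty} - \frac{14 a}{\left(a^{2} + u^{2}\right)^{2}} \, du = - \frac{7 \pi}{2 a^{2}},$$
so $\int_{0}^{\infty} \frac{7}{\left(a^{2} + u^{2}\right)^{2}} \, du = \frac{7 \pi}{4 a^{3}}$.

Repeating — each differentiation of $1/(u^2+a^2)^j$ produces $-2ja/(u^2+a^2)^{j+1}$ — and dividing through by $-2ja$ at each step yields, after $3$ differentiations in total,
$$\int_{0}^{\infty} \frac{7}{\left(a^{2} + u^{2}\right)^{4}} \, du = \frac{35 \pi}{32 a^{7}}.$$

Setting $a = \frac{7}{2}$:
$$I = \frac{20 \pi}{117649}.$$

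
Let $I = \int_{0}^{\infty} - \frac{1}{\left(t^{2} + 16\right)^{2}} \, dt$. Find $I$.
$- \frac{\pi}{256}$

Recall the elementary integral
$$J(a) = \int_{0}^{\infty} - \frac{1}{a^{2} + t^{2}} \, dt = - \frac{\pi}{2 a}.$$

Differentiating under the integral sign with respect to $a$,
$$\frac{dJ}{da} = \int_{0}^{\infty} \frac{2 a}{\left(a^{2} + t^{2}\right)^{2}} \, dt = \frac{\pi}{2 a^{2}},$$
so $\int_{0}^{\infty} - \frac{1}{\left(a^{2} + t^{2}\right)^{2}} \, dt = - \frac{\pi}{4 a^{3}}$.

Setting $a = 4$:
$$I = - \frac{\pi}{256}.$$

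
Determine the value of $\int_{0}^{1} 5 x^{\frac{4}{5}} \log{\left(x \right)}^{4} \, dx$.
$\frac{125000}{19683}$

Consider the simpler parametrised integral
$$J(a) = \int_{0}^{1} 5 x^{a} \, dx = \frac{5}{a + 1}.$$

Differentiating under the integral sign brings down a factor of $\ln x$:
$$\frac{dJ}{da} = \int_{0}^{1} 5 x^{a} \log{\left(x \right)} \, dx = - \frac{5}{\left(a + 1\right)^{2}}.$$

Repeating $4$ times in total — each differentiation brings down another $\ln x$ — gives
$$\frac{d^{4}J}{da^{4}} = \int_{0}^{1} 5 x^{a} \log{\left(x \right)}^{4} \, dx = \frac{120}{\left(a + 1\right)^{5}},$$
and the integrand here is exactly the target integrand, so $I = \frac{120}{\left(a + 1\right)^{5}}$.

Setting $a = \frac{4}{5}$:
$$I = \frac{125000}{19683}.$$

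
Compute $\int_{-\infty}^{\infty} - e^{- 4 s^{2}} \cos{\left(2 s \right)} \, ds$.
$- \frac{\sqrt{\pi}}{2 e^{\frac{1}{4}}}$

Define $I(b) = \int_{-\infty}^{\infty} - e^{- 4 s^{2}} \cos{\left(b s \right)} \, ds$.

Differentiating under the integral sign,
$$I'(b) = \int_{-\infty}^{\infty} s e^{- 4 s^{2}} \sin{\left(b s \right)} \, ds.$$

Integrate $\int_{-\infty}^{\infty} s \sin(b s)\, e^{- 4 s^{2}}\, ds$ by parts with $u = \sin(b s)$ and $dv = s\, e^{- 4 s^{2}}\, ds$, giving $v = - \frac{e^{- 4 s^{2}}}{8}$. The boundary term vanishes and
$$\int_{-\infty}^{\infty} s \sin(b s)\, e^{- 4 s^{2}}\, ds = \frac{b}{8} \int_{-\infty}^{\infty} \cos(b s)\, e^{- 4 s^{2}}\, ds,$$
so $I'(b) = - \frac{b}{8}\, I(b)$.

This is a separable first-order ODE; solving with the initial condition $I(0) = \int_{-\infty}^{\infty} - e^{- 4 s^{2}}\,ds = - \frac{\sqrt{\pi}}{2}$ gives
$$I(b) = - \frac{\sqrt{\pi} e^{- \frac{b^{2}}{16}}}{2}.$$

Setting $b = 2$:
$$I = - \frac{\sqrt{\pi}}{2 e^{\frac{1}{4}}}.$$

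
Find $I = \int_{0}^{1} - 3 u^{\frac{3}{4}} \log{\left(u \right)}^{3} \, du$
$\frac{4608}{2401}$

Start from the elementary integral
$$J(a) = \int_{0}^{1} - 3 u^{a} \, du = - \frac{3}{a + 1}.$$

Differentiating under the integral sign brings down a factor of $\ln u$:
$$\frac{dJ}{da} = \int_{0}^{1} - 3 u^{a} \log{\left(u \right)} \, du = \frac{3}{\left(a + 1\right)^{2}}.$$

Repeating $3$ times in total — each differentiation brings down another $\ln u$ — gives
$$\frac{d^{3}J}{da^{3}} = \int_{0}^{1} - 3 u^{a} \log{\left(u \right)}^{3} \, du = \frac{18}{\left(a + 1\right)^{4}},$$
and the integrand here is exactly the target integrand, so $I = \frac{18}{\left(a + 1\right)^{4}}$.

Setting $a = \frac{3}{4}$:
$$I = \frac{4608}{2401}.$$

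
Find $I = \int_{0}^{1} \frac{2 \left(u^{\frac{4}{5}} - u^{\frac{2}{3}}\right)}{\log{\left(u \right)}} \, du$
$\log{\left(\frac{729}{625} \right)}$

Introduce a parameter $a$ in the exponent: let $I(a) = \int_{0}^{1} \frac{2 \left(- u^{\frac{2}{3}} + u^{a}\right)}{\log{\left(u \right)}} \, du$.

Since $\dfrac{\partial}{\partial a}\,u^{a} = u^{a} \ln u$, the $\ln u$ in the denominator cancels and
$$\frac{dI}{da} = \int_{0}^{1} 2 u^{a} \, du = 2 \left[\frac{u^{a+1}}{a+1}\right]_0^1 = \frac{2}{a + 1}.$$

Integrating with respect to $a$ gives $I(a) = \log{\left(\frac{9 \left(a + 1\right)^{2}}{25} \right)} + C$.

At $a = \frac{2}{3}$ the integrand is identically $0$, so $I(\frac{2}{3}) = 0$. The closed form gives $0$, hence $C = 0$.

Setting $a = \frac{4}{5}$:
$$I = \log{\left(\frac{729}{625} \right)}.$$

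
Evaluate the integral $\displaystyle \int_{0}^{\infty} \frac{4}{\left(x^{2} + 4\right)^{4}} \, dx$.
$\frac{5 \pi}{1024}$

Recall the elementary integral
$$J(a) = \int_{0}^{\infty} \frac{4}{a^{2} + x^{2}} \, dx = \frac{2 \pi}{a}.$$

Differentiating under the integral sign with respect to $a$,
$$\frac{dJ}{da} = \int_{0}^{\infty} - \frac{8 a}{\left(a^{2} + x^{2}\right)^{2}} \, dx = - \frac{2 \pi}{a^{2}},$$
so $\int_{0}^{\infty} \frac{4}{\left(a^{2} + x^{2}\right)^{2}} \, dx = \frac{\pi}{a^{3}}$.

Repeating — each differentiation of $1/(x^2+a^2)^j$ produces $-2ja/(x^2+a^2)^{j+1}$ — and dividing through by $-2ja$ at each step yields, after $3$ differentiations in total,
$$\int_{0}^{\infty} \frac{4}{\left(a^{2} + x^{2}\right)^{4}} \, dx = \frac{5 \pi}{8 a^{7}}.$$

Setting $a = 2$:
$$I = \frac{5 \pi}{1024}.$$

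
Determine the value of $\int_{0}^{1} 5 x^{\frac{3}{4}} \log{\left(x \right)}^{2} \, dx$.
$\frac{640}{343}$

Consider the simpler parametrised integral
$$J(a) = \int_{0}^{1} 5 x^{a} \, dx = \frac{5}{a + 1}.$$

Differentiating under the integral sign brings down a factor of $\ln x$:
$$\frac{dJ}{da} = \int_{0}^{1} 5 x^{a} \log{\left(x \right)} \, dx = - \frac{5}{\left(a + 1\right)^{2}}.$$

Repeating twice in total — each differentiation brings down another $\ln x$ — gives
$$\frac{d^{2}J}{da^{2}} = \int_{0}^{1} 5 x^{a} \log{\left(x \right)}^{2} \, dx = \frac{10}{\left(a + 1\right)^{3}},$$
and the integrand here is exactly the target integrand, so $I = \frac{10}{\left(a + 1\right)^{3}}$.

Setting $a = \frac{3}{4}$:
$$I = \frac{640}{343}.$$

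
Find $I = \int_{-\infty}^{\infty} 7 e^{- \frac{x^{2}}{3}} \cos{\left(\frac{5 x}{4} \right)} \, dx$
$\frac{7 \sqrt{3} \sqrt{\pi}}{e^{\frac{75}{64}}}$

Treat the cosine frequency as a parameter and define $I(b) = \int_{-\infty}^{\infty} 7 e^{- \frac{x^{2}}{3}} \cos{\left(b x \right)} \, dx$.

Differentiating under the integral sign,
$$I'(b) = \int_{-\infty}^{\infty} - 7 x e^{- \frac{x^{2}}{3}} \sin{\left(b x \right)} \, dx.$$

Integrate $\int_{-\infty}^{\infty} x \sin(b x)\, e^{- \frac{x^{2}}{3}}\, dx$ by parts with $u = \sin(b x)$ and $dv = x\, e^{- \frac{x^{2}}{3}}\, dx$, giving $v = - \frac{3 e^{- \frac{x^{2}}{3}}}{2}$. The boundary term vanishes and
$$\int_{-\infty}^{\infty} x \sin(b x)\, e^{- \frac{x^{2}}{3}}\, dx = \frac{3 b}{2} \int_{-\infty}^{\infty} \cos(b x)\, e^{- \frac{x^{2}}{3}}\, dx,$$
so $I'(b) = - \frac{3 b}{2}\, I(b)$.

This is a separable first-order ODE; solving with the initial condition $I(0) = \int_{-\infty}^{\infty} 7 e^{- \frac{x^{2}}{3}}\,dx = 7 \sqrt{3} \sqrt{\pi}$ gives
$$I(b) = 7 \sqrt{3} \sqrt{\pi} e^{- \frac{3 b^{2}}{4}}.$$

Setting $b = \frac{5}{4}$:
$$I = \frac{7 \sqrt{3} \sqrt{\pi}}{e^{\frac{75}{64}}}.$$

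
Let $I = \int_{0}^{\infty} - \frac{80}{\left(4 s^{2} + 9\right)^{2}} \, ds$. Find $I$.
$- \frac{10 \pi}{27}$

Recall the elementary integral
$$J(a) = \int_{0}^{\infty} - \frac{5}{a^{2} + s^{2}} \, ds = - \frac{5 \pi}{2 a}.$$

Differentiating under the integral sign with respect to $a$,
$$\frac{dJ}{da} = \int_{0}^{\infty} \frac{10 a}{\left(a^{2} + s^{2}\right)^{2}} \, ds = \frac{5 \pi}{2 a^{2}},$$
so $\int_{0}^{\infty} - \frac{5}{\left(a^{2} + s^{2}\right)^{2}} \, ds = - \frac{5 \pi}{4 a^{3}}$.

Setting $a = \frac{3}{2}$:
$$I = - \frac{10 \pi}{27}.$$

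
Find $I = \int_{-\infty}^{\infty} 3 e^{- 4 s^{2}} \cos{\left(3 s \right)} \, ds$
$\frac{3 \sqrt{\pi}}{2 e^{\frac{9}{16}}}$

Treat the cosine frequency as a parameter and define $I(b) = \int_{-\infty}^{\infty} 3 e^{- 4 s^{2}} \cos{\left(b s \right)} \, ds$.

Differentiating under the integral sign,
$$I'(b) = \int_{-\infty}^{\infty} - 3 s e^{- 4 s^{2}} \sin{\left(b s \right)} \, ds.$$

Integrate $\int_{-\infty}^{\infty} s \sin(b s)\, e^{- 4 s^{2}}\, ds$ by parts with $u = \sin(b s)$ and $dv = s\, e^{- 4 s^{2}}\, ds$, giving $v = - \frac{e^{- 4 s^{2}}}{8}$. The boundary term vanishes and
$$\int_{-\infty}^{\infty} s \sin(b s)\, e^{- 4 s^{2}}\, ds = \frac{b}{8} \int_{-\infty}^{\infty} \cos(b s)\, e^{- 4 s^{2}}\, ds,$$
so $I'(b) = - \frac{b}{8}\, I(b)$.

This is a separable first-order ODE; solving with the initial condition $I(0) = \int_{-\infty}^{\infty} 3 e^{- 4 s^{2}}\,ds = \frac{3 \sqrt{\pi}}{2}$ gives
$$I(b) = \frac{3 \sqrt{\pi} e^{- \frac{b^{2}}{16}}}{2}.$$

Setting $b = 3$:
$$I = \frac{3 \sqrt{\pi}}{2 e^{\frac{9}{16}}}.$$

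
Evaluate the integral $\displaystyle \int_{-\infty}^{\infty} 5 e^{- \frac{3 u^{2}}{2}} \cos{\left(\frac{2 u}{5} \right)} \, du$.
$\frac{5 \sqrt{6} \sqrt{\pi}}{3 e^{\frac{2}{75}}}$

Treat the cosine frequency as a parameter and define $I(b) = \int_{-\infty}^{\infty} 5 e^{- \frac{3 u^{2}}{2}} \cos{\left(b u \right)} \, du$.

Differentiating under the integral sign,
$$I'(b) = \int_{-\infty}^{\infty} - 5 u e^{- \frac{3 u^{2}}{2}} \sin{\left(b u \right)} \, du.$$

Integrate $\int_{-\infty}^{\infty} u \sin(b u)\, e^{- \frac{3 u^{2}}{2}}\, du$ by parts with $w = \sin(b u)$ and $dv = u\, e^{- \frac{3 u^{2}}{2}}\, du$, giving $v = - \frac{e^{- \frac{3 u^{2}}{2}}}{3}$. The boundary term vanishes and
$$\int_{-\infty}^{\infty} u \sin(b u)\, e^{- \frac{3 u^{2}}{2}}\, du = \frac{b}{3} \int_{-\infty}^{\infty} \cos(b u)\, e^{- \frac{3 u^{2}}{2}}\, du,$$
so $I'(b) = - \frac{b}{3}\, I(b)$.

This is a separable first-order ODE; solving with the initial condition $I(0) = \int_{-\infty}^{\infty} 5 e^{- \frac{3 u^{2}}{2}}\,du = \frac{5 \sqrt{6} \sqrt{\pi}}{3}$ gives
$$I(b) = \frac{5 \sqrt{6} \sqrt{\pi} e^{- \frac{b^{2}}{6}}}{3}.$$

Setting $b = \frac{2}{5}$:
$$I = \frac{5 \sqrt{6} \sqrt{\pi}}{3 e^{\frac{2}{75}}}.$$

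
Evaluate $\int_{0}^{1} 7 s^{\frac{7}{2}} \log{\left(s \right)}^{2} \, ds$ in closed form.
$\frac{112}{729}$

Consider the simpler parametrised integral
$$J(a) = \int_{0}^{1} 7 s^{a} \, ds = \frac{7}{a + 1}.$$

Differentiating under the integral sign brings down a factor of $\ln s$:
$$\frac{dJ}{da} = \int_{0}^{1} 7 s^{a} \log{\left(s \right)} \, ds = - \frac{7}{\left(a + 1\right)^{2}}.$$

Repeating twice in total — each differentiation brings down another $\ln s$ — gives
$$\frac{d^{2}J}{da^{2}} = \int_{0}^{1} 7 s^{a} \log{\left(s \right)}^{2} \, ds = \frac{14}{\left(a + 1\right)^{3}},$$
and the integrand here is exactly the target integrand, so $I = \frac{14}{\left(a + 1\right)^{3}}$.

Setting $a = \frac{7}{2}$:
$$I = \frac{112}{729}.$$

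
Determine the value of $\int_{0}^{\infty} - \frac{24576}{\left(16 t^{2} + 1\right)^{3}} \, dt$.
$- 1152 \pi$

Start from the standard arctangent integral
$$J(a) = \int_{0}^{\infty} - \frac{6}{a^{2} + t^{2}} \, dt = - \frac{3 \pi}{a}.$$

Differentiating under the integral sign with respect to $a$,
$$\frac{dJ}{da} = \int_{0}^{\infty} \frac{12 a}{\left(a^{2} + t^{2}\right)^{2}} \, dt = \frac{3 \pi}{a^{2}},$$
so $\int_{0}^{\infty} - \frac{6}{\left(a^{2} + t^{2}\right)^{2}} \, dt = - \frac{3 \pi}{2 a^{3}}$.

Repeating — each differentiation of $1/(t^2+a^2)^j$ produces $-2ja/(t^2+a^2)^{j+1}$ — and dividing through by $-2ja$ at each step yields, after $2$ differentiations in total,
$$\int_{0}^{\infty} - \frac{6}{\left(a^{2} + t^{2}\right)^{3}} \, dt = - \frac{9 \pi}{8 a^{5}}.$$

Setting $a = \frac{1}{4}$:
$$I = - 1152 \pi.$$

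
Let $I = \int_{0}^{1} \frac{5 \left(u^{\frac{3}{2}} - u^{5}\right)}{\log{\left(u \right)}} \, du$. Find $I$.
$- \log{\left(\frac{248832}{3125} \right)}$

Consider the one-parameter family: let $I(a) = \int_{0}^{1} \frac{5 \left(u^{\frac{3}{2}} - u^{a}\right)}{\log{\left(u \right)}} \, du$.

Since $\dfrac{\partial}{\partial a}\,u^{a} = u^{a} \ln u$, the $\ln u$ in the denominator cancels and
$$\frac{dI}{da} = \int_{0}^{1} -5 u^{a} \, du = -5 \left[\frac{u^{a+1}}{a+1}\right]_0^1 = - \frac{5}{a + 1}.$$

Integrating with respect to $a$ gives $I(a) = - \log{\left(\frac{32 \left(a + 1\right)^{5}}{3125} \right)} + C$.

At $a = \frac{3}{2}$ the integrand is identically $0$, so $I(\frac{3}{2}) = 0$. The closed form gives $0$, hence $C = 0$.

Setting $a = 5$:
$$I = - \log{\left(\frac{248832}{3125} \right)}.$$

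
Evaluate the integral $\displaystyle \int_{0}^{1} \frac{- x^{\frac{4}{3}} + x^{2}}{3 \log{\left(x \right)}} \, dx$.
$\log{\left(\frac{21^{\frac{2}{3}}}{7} \right)}$

Consider the one-parameter family: let $I(a) = \int_{0}^{1} \frac{x^{2} - x^{a}}{3 \log{\left(x \right)}} \, dx$.

Since $\dfrac{\partial}{\partial a}\,x^{a} = x^{a} \ln x$, the $\ln x$ in the denominator cancels and
$$\frac{dI}{da} = \int_{0}^{1} - \frac{1}{3} x^{a} \, dx = - \frac{1}{3} \left[\frac{x^{a+1}}{a+1}\right]_0^1 = - \frac{1}{3 a + 3}.$$

Integrating with respect to $a$ gives $I(a) = - \frac{\log{\left(a + 1 \right)}}{3} + \frac{\log{\left(3 \right)}}{3} + C$.

At $a = 2$ the integrand is identically $0$, so $I(2) = 0$. The closed form gives $0$, hence $C = 0$.

Setting $a = \frac{4}{3}$:
$$I = \log{\left(\frac{21^{\frac{2}{3}}}{7} \right)}.$$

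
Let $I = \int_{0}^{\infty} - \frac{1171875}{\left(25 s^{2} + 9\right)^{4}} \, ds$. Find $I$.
$- \frac{390625 \pi}{23328}$

Begin with the known result
$$J(a) = \int_{0}^{\infty} - \frac{3}{a^{2} + s^{2}} \, ds = - \frac{3 \pi}{2 a}.$$

Differentiating under the integral sign with respect to $a$,
$$\frac{dJ}{da} = \int_{0}^{\infty} \frac{6 a}{\left(a^{2} + s^{2}\right)^{2}} \, ds = \frac{3 \pi}{2 a^{2}},$$
so $\int_{0}^{\infty} - \frac{3}{\left(a^{2} + s^{2}\right)^{2}} \, ds = - \frac{3 \pi}{4 a^{3}}$.

Repeating — each differentiation of $1/(s^2+a^2)^j$ produces $-2ja/(s^2+a^2)^{j+1}$ — and dividing through by $-2ja$ at each step yields, after $3$ differentiations in total,
$$\int_{0}^{\infty} - \frac{3}{\left(a^{2} + s^{2}\right)^{4}} \, ds = - \frac{15 \pi}{32 a^{7}}.$$

Setting $a = \frac{3}{5}$:
$$I = - \frac{390625 \pi}{23328}.$$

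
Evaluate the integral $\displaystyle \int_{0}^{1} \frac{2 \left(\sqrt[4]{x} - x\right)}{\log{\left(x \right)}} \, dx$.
$\log{\left(\frac{25}{64} \right)}$

Replace the exponent $\frac{1}{4}$ by a parameter $a$: let $I(a) = \int_{0}^{1} \frac{2 \left(- x + x^{a}\right)}{\log{\left(x \right)}} \, dx$.

Since $\dfrac{\partial}{\partial a}\,x^{a} = x^{a} \ln x$, the $\ln x$ in the denominator cancels and
$$\frac{dI}{da} = \int_{0}^{1} 2 x^{a} \, dx = 2 \left[\frac{x^{a+1}}{a+1}\right]_0^1 = \frac{2}{a + 1}.$$

Integrating with respect to $a$ gives $I(a) = \log{\left(\frac{\left(a + 1\right)^{2}}{4} \right)} + C$.

At $a = 1$ the integrand is identically $0$, so $I(1) = 0$. The closed form gives $0$, hence $C = 0$.

Setting $a = \frac{1}{4}$:
$$I = \log{\left(\frac{25}{64} \right)}.$$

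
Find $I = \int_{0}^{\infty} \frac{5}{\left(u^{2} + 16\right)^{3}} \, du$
$\frac{15 \pi}{16384}$

Start from the standard arctangent integral
$$J(a) = \int_{0}^{\infty} \frac{5}{a^{2} + u^{2}} \, du = \frac{5 \pi}{2 a}.$$

Differentiating under the integral sign with respect to $a$,
$$\frac{dJ}{da} = \int_{0}^{\infty} - \frac{10 a}{\left(a^{2} + u^{2}\right)^{2}} \, du = - \frac{5 \pi}{2 a^{2}},$$
so $\int_{0}^{\infty} \frac{5}{\left(a^{2} + u^{2}\right)^{2}} \, du = \frac{5 \pi}{4 a^{3}}$.

Repeating — each differentiation of $1/(u^2+a^2)^j$ produces $-2ja/(u^2+a^2)^{j+1}$ — and dividing through by $-2ja$ at each step yields, after $2$ differentiations in total,
$$\int_{0}^{\infty} \frac{5}{\left(a^{2} + u^{2}\right)^{3}} \, du = \frac{15 \pi}{16 a^{5}}.$$

Setting $a = 4$:
$$I = \frac{15 \pi}{16384}.$$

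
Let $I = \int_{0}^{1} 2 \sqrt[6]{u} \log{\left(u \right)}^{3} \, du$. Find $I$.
$- \frac{15552}{2401}$

Consider the simpler parametrised integral
$$J(a) = \int_{0}^{1} 2 u^{a} \, du = \frac{2}{a + 1}.$$

Differentiating under the integral sign brings down a factor of $\ln u$:
$$\frac{dJ}{da} = \int_{0}^{1} 2 u^{a} \log{\left(u \right)} \, du = - \frac{2}{\left(a + 1\right)^{2}}.$$

Repeating $3$ times in total — each differentiation brings down another $\ln u$ — gives
$$\frac{d^{3}J}{da^{3}} = \int_{0}^{1} 2 u^{a} \log{\left(u \right)}^{3} \, du = - \frac{12}{\left(a + 1\right)^{4}},$$
and the integrand here is exactly the target integrand, so $I = - \frac{12}{\left(a + 1\right)^{4}}$.

Setting $a = \frac{1}{6}$:
$$I = - \frac{15552}{2401}.$$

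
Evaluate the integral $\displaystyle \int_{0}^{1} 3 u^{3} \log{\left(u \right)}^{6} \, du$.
$\frac{135}{1024}$

Start from the elementary integral
$$J(a) = \int_{0}^{1} 3 u^{a} \, du = \frac{3}{a + 1}.$$

Differentiating under the integral sign brings down a factor of $\ln u$:
$$\frac{dJ}{da} = \int_{0}^{1} 3 u^{a} \log{\left(u \right)} \, du = - \frac{3}{\left(a + 1\right)^{2}}.$$

Repeating $6$ times in total — each differentiation brings down another $\ln u$ — gives
$$\frac{d^{6}J}{da^{6}} = \int_{0}^{1} 3 u^{a} \log{\left(u \right)}^{6} \, du = \frac{2160}{\left(a + 1\right)^{7}},$$
and the integrand here is exactly the target integrand, so $I = \frac{2160}{\left(a + 1\right)^{7}}$.

Setting $a = 3$:
$$I = \frac{135}{1024}.$$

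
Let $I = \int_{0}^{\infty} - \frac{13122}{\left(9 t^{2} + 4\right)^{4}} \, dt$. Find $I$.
$- \frac{10935 \pi}{2048}$

Recall the elementary integral
$$J(a) = \int_{0}^{\infty} - \frac{2}{a^{2} + t^{2}} \, dt = - \frac{\pi}{a}.$$

Differentiating under the integral sign with respect to $a$,
$$\frac{dJ}{da} = \int_{0}^{\infty} \frac{4 a}{\left(a^{2} + t^{2}\right)^{2}} \, dt = \frac{\pi}{a^{2}},$$
so $\int_{0}^{\infty} - \frac{2}{\left(a^{2} + t^{2}\right)^{2}} \, dt = - \frac{\pi}{2 a^{3}}$.

Repeating — each differentiation of $1/(t^2+a^2)^j$ produces $-2ja/(t^2+a^2)^{j+1}$ — and dividing through by $-2ja$ at each step yields, after $3$ differentiations in total,
$$\int_{0}^{\infty} - \frac{2}{\left(a^{2} + t^{2}\right)^{4}} \, dt = - \frac{5 \pi}{16 a^{7}}.$$

Setting $a = \frac{2}{3}$:
$$I = - \frac{10935 \pi}{2048}.$$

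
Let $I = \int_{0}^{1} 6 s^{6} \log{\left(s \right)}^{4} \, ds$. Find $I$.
$\frac{144}{16807}$

Start from the elementary integral
$$J(a) = \int_{0}^{1} 6 s^{a} \, ds = \frac{6}{a + 1}.$$

Differentiating under the integral sign brings down a factor of $\ln s$:
$$\frac{dJ}{da} = \int_{0}^{1} 6 s^{a} \log{\left(s \right)} \, ds = - \frac{6}{\left(a + 1\right)^{2}}.$$

Repeating $4$ times in total — each differentiation brings down another $\ln s$ — gives
$$\frac{d^{4}J}{da^{4}} = \int_{0}^{1} 6 s^{a} \log{\left(s \right)}^{4} \, ds = \frac{144}{\left(a + 1\right)^{5}},$$
and the integrand here is exactly the target integrand, so $I = \frac{144}{\left(a + 1\right)^{5}}$.

Setting $a = 6$:
$$I = \frac{144}{16807}.$$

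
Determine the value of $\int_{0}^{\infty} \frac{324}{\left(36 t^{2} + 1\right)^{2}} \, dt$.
$\frac{27 \pi}{2}$

Start from the standard arctangent integral
$$J(a) = \int_{0}^{\infty} \frac{1}{4 \left(a^{2} + t^{2}\right)} \, dt = \frac{\pi}{8 a}.$$

Differentiating under the integral sign with respect to $a$,
$$\frac{dJ}{da} = \int_{0}^{\infty} - \frac{a}{2 \left(a^{2} + t^{2}\right)^{2}} \, dt = - \frac{\pi}{8 a^{2}},$$
so $\int_{0}^{\infty} \frac{1}{4 \left(a^{2} + t^{2}\right)^{2}} \, dt = \frac{\pi}{16 a^{3}}$.

Setting $a = \frac{1}{6}$:
$$I = \frac{27 \pi}{2}.$$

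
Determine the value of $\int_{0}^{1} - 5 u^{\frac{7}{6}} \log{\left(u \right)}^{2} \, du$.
$- \frac{2160}{2197}$

Begin with the known integral
$$J(a) = \int_{0}^{1} - 5 u^{a} \, du = - \frac{5}{a + 1}.$$

Differentiating under the integral sign brings down a factor of $\ln u$:
$$\frac{dJ}{da} = \int_{0}^{1} - 5 u^{a} \log{\left(u \right)} \, du = \frac{5}{\left(a + 1\right)^{2}}.$$

Repeating twice in total — each differentiation brings down another $\ln u$ — gives
$$\frac{d^{2}J}{da^{2}} = \int_{0}^{1} - 5 u^{a} \log{\left(u \right)}^{2} \, du = - \frac{10}{\left(a + 1\right)^{3}},$$
and the integrand here is exactly the target integrand, so $I = - \frac{10}{\left(a + 1\right)^{3}}$.

Setting $a = \frac{7}{6}$:
$$I = - \frac{2160}{2197}.$$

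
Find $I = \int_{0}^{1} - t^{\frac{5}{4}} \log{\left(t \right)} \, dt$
$\frac{16}{81}$

Begin with the known integral
$$J(a) = \int_{0}^{1} - t^{a} \, dt = - \frac{1}{a + 1}.$$

Differentiating under the integral sign brings down a factor of $\ln t$:
$$\frac{dJ}{da} = \int_{0}^{1} - t^{a} \log{\left(t \right)} \, dt = \frac{1}{\left(a + 1\right)^{2}}.$$

The integral on the left is $I$, so $I = \frac{1}{\left(a + 1\right)^{2}}$.

Setting $a = \frac{5}{4}$:
$$I = \frac{16}{81}.$$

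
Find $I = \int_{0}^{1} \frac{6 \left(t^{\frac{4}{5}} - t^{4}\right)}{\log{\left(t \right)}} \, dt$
$\log{\left(\frac{531441}{244140625} \right)}$

Introduce a parameter $a$ in the exponent: let $I(a) = \int_{0}^{1} \frac{6 \left(- t^{4} + t^{a}\right)}{\log{\left(t \right)}} \, dt$.

Since $\dfrac{\partial}{\partial a}\,t^{a} = t^{a} \ln t$, the $\ln t$ in the denominator cancels and
$$\frac{dI}{da} = \int_{0}^{1} 6 t^{a} \, dt = 6 \left[\frac{t^{a+1}}{a+1}\right]_0^1 = \frac{6}{a + 1}.$$

Integrating with respect to $a$ gives $I(a) = \log{\left(\frac{\left(a + 1\right)^{6}}{15625} \right)} + C$.

At $a = 4$ the integrand is identically $0$, so $I(4) = 0$. The closed form gives $0$, hence $C = 0$.

Setting $a = \frac{4}{5}$:
$$I = \log{\left(\frac{531441}{244140625} \right)}.$$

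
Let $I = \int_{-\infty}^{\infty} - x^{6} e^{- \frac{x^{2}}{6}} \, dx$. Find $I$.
$- 405 \sqrt{6} \sqrt{\pi}$

Begin with the known integral
$$J(a) = \int_{-\infty}^{\infty} - e^{- a x^{2}} \, dx = - \frac{\sqrt{\pi}}{\sqrt{a}}.$$

Differentiating under the integral sign brings down a factor of $(-x^2)$:
$$\frac{dJ}{da} = \int_{-\infty}^{\infty} x^{2} e^{- a x^{2}} \, dx = \frac{\sqrt{\pi}}{2 a^{\frac{3}{2}}}.$$

Repeating $3$ times in total — each differentiation brings down another $(-x^2)$ — gives
$$\frac{d^{3}J}{da^{3}} = \int_{-\infty}^{\infty} x^{6} e^{- a x^{2}} \, dx = \frac{15 \sqrt{\pi}}{8 a^{\frac{7}{2}}},$$
and the integrand here is $(-1)^{3}$ times the target integrand, so $I = (-1)^{3}\,\frac{d^{3}J}{da^{3}} = - \frac{15 \sqrt{\pi}}{8 a^{\frac{7}{2}}}$.

Setting $a = \frac{1}{6}$:
$$I = - 405 \sqrt{6} \sqrt{\pi}.$$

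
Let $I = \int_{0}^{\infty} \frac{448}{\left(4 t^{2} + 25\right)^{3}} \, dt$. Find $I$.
$\frac{42 \pi}{3125}$

Recall the elementary integral
$$J(a) = \int_{0}^{\infty} \frac{7}{a^{2} + t^{2}} \, dt = \frac{7 \pi}{2 a}.$$

Differentiating under the integral sign with respect to $a$,
$$\frac{dJ}{da} = \int_{0}^{\infty} - \frac{14 a}{\left(a^{2} + t^{2}\right)^{2}} \, dt = - \frac{7 \pi}{2 a^{2}},$$
so $\int_{0}^{\infty} \frac{7}{\left(a^{2} + t^{2}\right)^{2}} \, dt = \frac{7 \pi}{4 a^{3}}$.

Repeating — each differentiation of $1/(t^2+a^2)^j$ produces $-2ja/(t^2+a^2)^{j+1}$ — and dividing through by $-2ja$ at each step yields, after $2$ differentiations in total,
$$\int_{0}^{\infty} \frac{7}{\left(a^{2} + t^{2}\right)^{3}} \, dt = \frac{21 \pi}{16 a^{5}}.$$

Setting $a = \frac{5}{2}$:
$$I = \frac{42 \pi}{3125}.$$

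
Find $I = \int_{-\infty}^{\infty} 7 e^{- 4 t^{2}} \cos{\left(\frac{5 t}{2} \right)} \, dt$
$\frac{7 \sqrt{\pi}}{2 e^{\frac{25}{64}}}$

Define $I(b) = \int_{-\infty}^{\infty} 7 e^{- 4 t^{2}} \cos{\left(b t \right)} \, dt$.

Differentiating under the integral sign,
$$I'(b) = \int_{-\infty}^{\infty} - 7 t e^{- 4 t^{2}} \sin{\left(b t \right)} \, dt.$$

Integrate $\int_{-\infty}^{\infty} t \sin(b t)\, e^{- 4 t^{2}}\, dt$ by parts with $u = \sin(b t)$ and $dv = t\, e^{- 4 t^{2}}\, dt$, giving $v = - \frac{e^{- 4 t^{2}}}{8}$. The boundary term vanishes and
$$\int_{-\infty}^{\infty} t \sin(b t)\, e^{- 4 t^{2}}\, dt = \frac{b}{8} \int_{-\infty}^{\infty} \cos(b t)\, e^{- 4 t^{2}}\, dt,$$
so $I'(b) = - \frac{b}{8}\, I(b)$.

This is a separable first-order ODE; solving with the initial condition $I(0) = \int_{-\infty}^{\infty} 7 e^{- 4 t^{2}}\,dt = \frac{7 \sqrt{\pi}}{2}$ gives
$$I(b) = \frac{7 \sqrt{\pi} e^{- \frac{b^{2}}{16}}}{2}.$$

Setting $b = \frac{5}{2}$:
$$I = \frac{7 \sqrt{\pi}}{2 e^{\frac{25}{64}}}.$$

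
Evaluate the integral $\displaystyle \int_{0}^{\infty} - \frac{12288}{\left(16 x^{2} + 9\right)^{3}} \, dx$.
$- \frac{64 \pi}{27}$

Begin with the known result
$$J(a) = \int_{0}^{\infty} - \frac{3}{a^{2} + x^{2}} \, dx = - \frac{3 \pi}{2 a}.$$

Differentiating under the integral sign with respect to $a$,
$$\frac{dJ}{da} = \int_{0}^{\infty} \frac{6 a}{\left(a^{2} + x^{2}\right)^{2}} \, dx = \frac{3 \pi}{2 a^{2}},$$
so $\int_{0}^{\infty} - \frac{3}{\left(a^{2} + x^{2}\right)^{2}} \, dx = - \frac{3 \pi}{4 a^{3}}$.

Repeating — each differentiation of $1/(x^2+a^2)^j$ produces $-2ja/(x^2+a^2)^{j+1}$ — and dividing through by $-2ja$ at each step yields, after $2$ differentiations in total,
$$\int_{0}^{\infty} - \frac{3}{\left(a^{2} + x^{2}\right)^{3}} \, dx = - \frac{9 \pi}{16 a^{5}}.$$

Setting $a = \frac{3}{4}$:
$$I = - \frac{64 \pi}{27}.$$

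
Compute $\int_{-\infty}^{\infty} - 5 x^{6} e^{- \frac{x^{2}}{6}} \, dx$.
$- 2025 \sqrt{6} \sqrt{\pi}$

Consider the simpler parametrised integral
$$J(a) = \int_{-\infty}^{\infty} - 5 e^{- a x^{2}} \, dx = - \frac{5 \sqrt{\pi}}{\sqrt{a}}.$$

Differentiating under the integral sign brings down a factor of $(-x^2)$:
$$\frac{dJ}{da} = \int_{-\infty}^{\infty} 5 x^{2} e^{- a x^{2}} \, dx = \frac{5 \sqrt{\pi}}{2 a^{\frac{3}{2}}}.$$

Repeating $3$ times in total — each differentiation brings down another $(-x^2)$ — gives
$$\frac{d^{3}J}{da^{3}} = \int_{-\infty}^{\infty} 5 x^{6} e^{- a x^{2}} \, dx = \frac{75 \sqrt{\pi}}{8 a^{\frac{7}{2}}},$$
and the integrand here is $(-1)^{3}$ times the target integrand, so $I = (-1)^{3}\,\frac{d^{3}J}{da^{3}} = - \frac{75 \sqrt{\pi}}{8 a^{\frac{7}{2}}}$.

Setting $a = \frac{1}{6}$:
$$I = - 2025 \sqrt{6} \sqrt{\pi}.$$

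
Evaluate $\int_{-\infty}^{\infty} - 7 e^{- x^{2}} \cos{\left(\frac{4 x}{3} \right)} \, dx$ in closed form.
$- \frac{7 \sqrt{\pi}}{e^{\frac{4}{9}}}$

Define $I(b) = \int_{-\infty}^{\infty} - 7 e^{- x^{2}} \cos{\left(b x \right)} \, dx$.

Differentiating under the integral sign,
$$I'(b) = \int_{-\infty}^{\infty} 7 x e^{- x^{2}} \sin{\left(b x \right)} \, dx.$$

Integrate $\int_{-\infty}^{\infty} x \sin(b x)\, e^{- x^{2}}\, dx$ by parts with $u = \sin(b x)$ and $dv = x\, e^{- x^{2}}\, dx$, giving $v = - \frac{e^{- x^{2}}}{2}$. The boundary term vanishes and
$$\int_{-\infty}^{\infty} x \sin(b x)\, e^{- x^{2}}\, dx = \frac{b}{2} \int_{-\infty}^{\infty} \cos(b x)\, e^{- x^{2}}\, dx,$$
so $I'(b) = - \frac{b}{2}\, I(b)$.

This is a separable first-order ODE; solving with the initial condition $I(0) = \int_{-\infty}^{\infty} - 7 e^{- x^{2}}\,dx = - 7 \sqrt{\pi}$ gives
$$I(b) = - 7 \sqrt{\pi} e^{- \frac{b^{2}}{4}}.$$

Setting $b = \frac{4}{3}$:
$$I = - \frac{7 \sqrt{\pi}}{e^{\frac{4}{9}}}.$$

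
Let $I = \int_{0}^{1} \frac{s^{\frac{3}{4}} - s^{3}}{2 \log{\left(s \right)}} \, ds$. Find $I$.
$\log{\left(\frac{\sqrt{7}}{4} \right)}$

Introduce a parameter $a$ in the exponent: let $I(a) = \int_{0}^{1} \frac{s^{\frac{3}{4}} - s^{a}}{2 \log{\left(s \right)}} \, ds$.

Since $\dfrac{\partial}{\partial a}\,s^{a} = s^{a} \ln s$, the $\ln s$ in the denominator cancels and
$$\frac{dI}{da} = \int_{0}^{1} - \frac{1}{2} s^{a} \, ds = - \frac{1}{2} \left[\frac{s^{a+1}}{a+1}\right]_0^1 = - \frac{1}{2 a + 2}.$$

Integrating with respect to $a$ gives $I(a) = - \frac{\log{\left(a + 1 \right)}}{2} - \log{\left(2 \right)} + \frac{\log{\left(7 \right)}}{2} + C$.

At $a = \frac{3}{4}$ the integrand is identically $0$, so $I(\frac{3}{4}) = 0$. The closed form gives $0$, hence $C = 0$.

Setting $a = 3$:
$$I = \log{\left(\frac{\sqrt{7}}{4} \right)}.$$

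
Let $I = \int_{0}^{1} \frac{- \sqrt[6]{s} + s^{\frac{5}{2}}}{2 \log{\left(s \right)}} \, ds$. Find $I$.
$\frac{\log{\left(3 \right)}}{2}$

Replace the exponent $\frac{5}{2}$ by a parameter $a$: let $I(a) = \int_{0}^{1} \frac{- \sqrt[6]{s} + s^{a}}{2 \log{\left(s \right)}} \, ds$.

Since $\dfrac{\partial}{\partial a}\,s^{a} = s^{a} \ln s$, the $\ln s$ in the denominator cancels and
$$\frac{dI}{da} = \int_{0}^{1} \frac{1}{2} s^{a} \, ds = \frac{1}{2} \left[\frac{s^{a+1}}{a+1}\right]_0^1 = \frac{1}{2 \left(a + 1\right)}.$$

Integrating with respect to $a$ gives $I(a) = \log{\left(\frac{\sqrt{42} \sqrt{a + 1}}{7} \right)} + C$.

At $a = \frac{1}{6}$ the integrand is identically $0$, so $I(\frac{1}{6}) = 0$. The closed form gives $0$, hence $C = 0$.

Setting $a = \frac{5}{2}$:
$$I = \frac{\log{\left(3 \right)}}{2}.$$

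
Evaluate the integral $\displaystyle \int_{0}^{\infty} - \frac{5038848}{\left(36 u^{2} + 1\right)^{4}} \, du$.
$- 131220 \pi$

Begin with the known result
$$J(a) = \int_{0}^{\infty} - \frac{3}{a^{2} + u^{2}} \, du = - \frac{3 \pi}{2 a}.$$

Differentiating under the integral sign with respect to $a$,
$$\frac{dJ}{da} = \int_{0}^{\infty} \frac{6 a}{\left(a^{2} + u^{2}\right)^{2}} \, du = \frac{3 \pi}{2 a^{2}},$$
so $\int_{0}^{\infty} - \frac{3}{\left(a^{2} + u^{2}\right)^{2}} \, du = - \frac{3 \pi}{4 a^{3}}$.

Repeating — each differentiation of $1/(u^2+a^2)^j$ produces $-2ja/(u^2+a^2)^{j+1}$ — and dividing through by $-2ja$ at each step yields, after $3$ differentiations in total,
$$\int_{0}^{\infty} - \frac{3}{\left(a^{2} + u^{2}\right)^{4}} \, du = - \frac{15 \pi}{32 a^{7}}.$$

Setting $a = \frac{1}{6}$:
$$I = - 131220 \pi.$$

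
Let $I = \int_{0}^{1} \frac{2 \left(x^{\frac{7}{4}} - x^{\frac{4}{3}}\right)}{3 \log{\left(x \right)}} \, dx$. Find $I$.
$- \log{\left(\frac{2 \sqrt[3]{66} \cdot 7^{\frac{2}{3}}}{33} \right)}$

Consider the one-parameter family: let $I(a) = \int_{0}^{1} \frac{2 \left(x^{\frac{7}{4}} - x^{a}\right)}{3 \log{\left(x \right)}} \, dx$.

Since $\dfrac{\partial}{\partial a}\,x^{a} = x^{a} \ln x$, the $\ln x$ in the denominator cancels and
$$\frac{dI}{da} = \int_{0}^{1} - \frac{2}{3} x^{a} \, dx = - \frac{2}{3} \left[\frac{x^{a+1}}{a+1}\right]_0^1 = - \frac{2}{3 a + 3}.$$

Integrating with respect to $a$ gives $I(a) = - \log{\left(\frac{2 \sqrt[3]{22} \left(a + 1\right)^{\frac{2}{3}}}{11} \right)} + C$.

At $a = \frac{7}{4}$ the integrand is identically $0$, so $I(\frac{7}{4}) = 0$. The closed form gives $0$, hence $C = 0$.

Setting $a = \frac{4}{3}$:
$$I = - \log{\left(\frac{2 \sqrt[3]{66} \cdot 7^{\frac{2}{3}}}{33} \right)}.$$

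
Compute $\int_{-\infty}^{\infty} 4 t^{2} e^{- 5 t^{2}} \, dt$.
$\frac{2 \sqrt{5} \sqrt{\pi}}{25}$

Begin with the known integral
$$J(a) = \int_{-\infty}^{\infty} 4 e^{- a t^{2}} \, dt = \frac{4 \sqrt{\pi}}{\sqrt{a}}.$$

Differentiating under the integral sign brings down a factor of $(-t^2)$:
$$\frac{dJ}{da} = \int_{-\infty}^{\infty} - 4 t^{2} e^{- a t^{2}} \, dt = - \frac{2 \sqrt{\pi}}{a^{\frac{3}{2}}}.$$

The integral on the left is $-I$, so $I = \frac{2 \sqrt{\pi}}{a^{\frac{3}{2}}}$.

Setting $a = 5$:
$$I = \frac{2 \sqrt{5} \sqrt{\pi}}{25}.$$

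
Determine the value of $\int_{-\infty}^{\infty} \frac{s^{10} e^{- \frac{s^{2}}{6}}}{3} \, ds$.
$76545 \sqrt{6} \sqrt{\pi}$

Begin with the known integral
$$J(a) = \int_{-\infty}^{\infty} \frac{e^{- a s^{2}}}{3} \, ds = \frac{\sqrt{\pi}}{3 \sqrt{a}}.$$

Differentiating under the integral sign brings down a factor of $(-s^2)$:
$$\frac{dJ}{da} = \int_{-\infty}^{\infty} - \frac{s^{2} e^{- a s^{2}}}{3} \, ds = - \frac{\sqrt{\pi}}{6 a^{\frac{3}{2}}}.$$

Repeating $5$ times in total — each differentiation brings down another $(-s^2)$ — gives
$$\frac{d^{5}J}{da^{5}} = \int_{-\infty}^{\infty} - \frac{s^{10} e^{- a s^{2}}}{3} \, ds = - \frac{315 \sqrt{\pi}}{32 a^{\frac{11}{2}}},$$
and the integrand here is $(-1)^{5}$ times the target integrand, so $I = (-1)^{5}\,\frac{d^{5}J}{da^{5}} = \frac{315 \sqrt{\pi}}{32 a^{\frac{11}{2}}}$.

Setting $a = \frac{1}{6}$:
$$I = 76545 \sqrt{6} \sqrt{\pi}.$$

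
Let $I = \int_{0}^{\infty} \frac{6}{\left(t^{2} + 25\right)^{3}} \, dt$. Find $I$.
$\frac{9 \pi}{25000}$

Begin with the known result
$$J(a) = \int_{0}^{\infty} \frac{6}{a^{2} + t^{2}} \, dt = \frac{3 \pi}{a}.$$

Differentiating under the integral sign with respect to $a$,
$$\frac{dJ}{da} = \int_{0}^{\infty} - \frac{12 a}{\left(a^{2} + t^{2}\right)^{2}} \, dt = - \frac{3 \pi}{a^{2}},$$
so $\int_{0}^{\infty} \frac{6}{\left(a^{2} + t^{2}\right)^{2}} \, dt = \frac{3 \pi}{2 a^{3}}$.

Repeating — each differentiation of $1/(t^2+a^2)^j$ produces $-2ja/(t^2+a^2)^{j+1}$ — and dividing through by $-2ja$ at each step yields, after $2$ differentiations in total,
$$\int_{0}^{\infty} \frac{6}{\left(a^{2} + t^{2}\right)^{3}} \, dt = \frac{9 \pi}{8 a^{5}}.$$

Setting $a = 5$:
$$I = \frac{9 \pi}{25000}.$$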